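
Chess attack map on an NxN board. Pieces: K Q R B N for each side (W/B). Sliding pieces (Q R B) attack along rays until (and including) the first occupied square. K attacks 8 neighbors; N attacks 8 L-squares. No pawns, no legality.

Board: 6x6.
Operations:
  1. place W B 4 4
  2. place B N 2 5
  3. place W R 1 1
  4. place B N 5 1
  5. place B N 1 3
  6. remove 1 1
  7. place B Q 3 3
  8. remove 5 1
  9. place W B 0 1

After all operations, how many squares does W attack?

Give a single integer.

Op 1: place WB@(4,4)
Op 2: place BN@(2,5)
Op 3: place WR@(1,1)
Op 4: place BN@(5,1)
Op 5: place BN@(1,3)
Op 6: remove (1,1)
Op 7: place BQ@(3,3)
Op 8: remove (5,1)
Op 9: place WB@(0,1)
Per-piece attacks for W:
  WB@(0,1): attacks (1,2) (2,3) (3,4) (4,5) (1,0)
  WB@(4,4): attacks (5,5) (5,3) (3,5) (3,3) [ray(-1,-1) blocked at (3,3)]
Union (9 distinct): (1,0) (1,2) (2,3) (3,3) (3,4) (3,5) (4,5) (5,3) (5,5)

Answer: 9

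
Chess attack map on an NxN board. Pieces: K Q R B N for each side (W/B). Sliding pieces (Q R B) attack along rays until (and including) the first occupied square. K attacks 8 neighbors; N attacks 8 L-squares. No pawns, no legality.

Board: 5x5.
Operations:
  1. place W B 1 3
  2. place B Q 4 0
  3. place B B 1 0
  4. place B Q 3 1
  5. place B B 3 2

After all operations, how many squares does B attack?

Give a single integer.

Op 1: place WB@(1,3)
Op 2: place BQ@(4,0)
Op 3: place BB@(1,0)
Op 4: place BQ@(3,1)
Op 5: place BB@(3,2)
Per-piece attacks for B:
  BB@(1,0): attacks (2,1) (3,2) (0,1) [ray(1,1) blocked at (3,2)]
  BQ@(3,1): attacks (3,2) (3,0) (4,1) (2,1) (1,1) (0,1) (4,2) (4,0) (2,2) (1,3) (2,0) [ray(0,1) blocked at (3,2); ray(1,-1) blocked at (4,0); ray(-1,1) blocked at (1,3)]
  BB@(3,2): attacks (4,3) (4,1) (2,3) (1,4) (2,1) (1,0) [ray(-1,-1) blocked at (1,0)]
  BQ@(4,0): attacks (4,1) (4,2) (4,3) (4,4) (3,0) (2,0) (1,0) (3,1) [ray(-1,0) blocked at (1,0); ray(-1,1) blocked at (3,1)]
Union (17 distinct): (0,1) (1,0) (1,1) (1,3) (1,4) (2,0) (2,1) (2,2) (2,3) (3,0) (3,1) (3,2) (4,0) (4,1) (4,2) (4,3) (4,4)

Answer: 17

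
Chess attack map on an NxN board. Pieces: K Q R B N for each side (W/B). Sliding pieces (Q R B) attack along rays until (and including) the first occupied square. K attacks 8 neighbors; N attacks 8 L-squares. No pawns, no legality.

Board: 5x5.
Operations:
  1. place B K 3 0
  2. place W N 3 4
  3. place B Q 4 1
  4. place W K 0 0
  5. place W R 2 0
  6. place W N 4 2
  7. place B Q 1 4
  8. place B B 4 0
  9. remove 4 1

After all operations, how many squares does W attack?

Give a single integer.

Op 1: place BK@(3,0)
Op 2: place WN@(3,4)
Op 3: place BQ@(4,1)
Op 4: place WK@(0,0)
Op 5: place WR@(2,0)
Op 6: place WN@(4,2)
Op 7: place BQ@(1,4)
Op 8: place BB@(4,0)
Op 9: remove (4,1)
Per-piece attacks for W:
  WK@(0,0): attacks (0,1) (1,0) (1,1)
  WR@(2,0): attacks (2,1) (2,2) (2,3) (2,4) (3,0) (1,0) (0,0) [ray(1,0) blocked at (3,0); ray(-1,0) blocked at (0,0)]
  WN@(3,4): attacks (4,2) (2,2) (1,3)
  WN@(4,2): attacks (3,4) (2,3) (3,0) (2,1)
Union (12 distinct): (0,0) (0,1) (1,0) (1,1) (1,3) (2,1) (2,2) (2,3) (2,4) (3,0) (3,4) (4,2)

Answer: 12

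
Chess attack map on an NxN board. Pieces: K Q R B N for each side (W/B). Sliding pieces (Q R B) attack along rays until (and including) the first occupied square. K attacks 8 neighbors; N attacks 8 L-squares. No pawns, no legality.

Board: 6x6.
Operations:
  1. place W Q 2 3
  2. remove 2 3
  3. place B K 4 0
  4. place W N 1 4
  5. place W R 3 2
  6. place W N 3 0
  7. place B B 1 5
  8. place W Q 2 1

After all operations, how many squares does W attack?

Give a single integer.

Answer: 21

Derivation:
Op 1: place WQ@(2,3)
Op 2: remove (2,3)
Op 3: place BK@(4,0)
Op 4: place WN@(1,4)
Op 5: place WR@(3,2)
Op 6: place WN@(3,0)
Op 7: place BB@(1,5)
Op 8: place WQ@(2,1)
Per-piece attacks for W:
  WN@(1,4): attacks (3,5) (2,2) (3,3) (0,2)
  WQ@(2,1): attacks (2,2) (2,3) (2,4) (2,5) (2,0) (3,1) (4,1) (5,1) (1,1) (0,1) (3,2) (3,0) (1,2) (0,3) (1,0) [ray(1,1) blocked at (3,2); ray(1,-1) blocked at (3,0)]
  WN@(3,0): attacks (4,2) (5,1) (2,2) (1,1)
  WR@(3,2): attacks (3,3) (3,4) (3,5) (3,1) (3,0) (4,2) (5,2) (2,2) (1,2) (0,2) [ray(0,-1) blocked at (3,0)]
Union (21 distinct): (0,1) (0,2) (0,3) (1,0) (1,1) (1,2) (2,0) (2,2) (2,3) (2,4) (2,5) (3,0) (3,1) (3,2) (3,3) (3,4) (3,5) (4,1) (4,2) (5,1) (5,2)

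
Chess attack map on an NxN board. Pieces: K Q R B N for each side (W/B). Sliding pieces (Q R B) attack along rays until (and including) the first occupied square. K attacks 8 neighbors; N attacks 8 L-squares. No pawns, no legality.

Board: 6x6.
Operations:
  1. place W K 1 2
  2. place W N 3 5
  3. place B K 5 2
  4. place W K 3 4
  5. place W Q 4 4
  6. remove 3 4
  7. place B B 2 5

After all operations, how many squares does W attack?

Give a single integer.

Op 1: place WK@(1,2)
Op 2: place WN@(3,5)
Op 3: place BK@(5,2)
Op 4: place WK@(3,4)
Op 5: place WQ@(4,4)
Op 6: remove (3,4)
Op 7: place BB@(2,5)
Per-piece attacks for W:
  WK@(1,2): attacks (1,3) (1,1) (2,2) (0,2) (2,3) (2,1) (0,3) (0,1)
  WN@(3,5): attacks (4,3) (5,4) (2,3) (1,4)
  WQ@(4,4): attacks (4,5) (4,3) (4,2) (4,1) (4,0) (5,4) (3,4) (2,4) (1,4) (0,4) (5,5) (5,3) (3,5) (3,3) (2,2) (1,1) (0,0) [ray(-1,1) blocked at (3,5)]
Union (23 distinct): (0,0) (0,1) (0,2) (0,3) (0,4) (1,1) (1,3) (1,4) (2,1) (2,2) (2,3) (2,4) (3,3) (3,4) (3,5) (4,0) (4,1) (4,2) (4,3) (4,5) (5,3) (5,4) (5,5)

Answer: 23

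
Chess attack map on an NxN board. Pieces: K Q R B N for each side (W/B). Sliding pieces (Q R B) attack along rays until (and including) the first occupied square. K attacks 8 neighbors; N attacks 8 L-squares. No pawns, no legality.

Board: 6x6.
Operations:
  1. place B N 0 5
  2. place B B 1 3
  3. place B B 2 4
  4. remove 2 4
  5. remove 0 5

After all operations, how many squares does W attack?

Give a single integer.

Answer: 0

Derivation:
Op 1: place BN@(0,5)
Op 2: place BB@(1,3)
Op 3: place BB@(2,4)
Op 4: remove (2,4)
Op 5: remove (0,5)
Per-piece attacks for W:
Union (0 distinct): (none)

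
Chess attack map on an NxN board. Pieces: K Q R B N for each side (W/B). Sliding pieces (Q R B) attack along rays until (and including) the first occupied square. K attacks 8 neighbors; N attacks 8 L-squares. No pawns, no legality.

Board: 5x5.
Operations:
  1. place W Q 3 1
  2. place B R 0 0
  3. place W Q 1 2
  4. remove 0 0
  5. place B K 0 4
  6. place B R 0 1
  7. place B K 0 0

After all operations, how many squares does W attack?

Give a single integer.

Op 1: place WQ@(3,1)
Op 2: place BR@(0,0)
Op 3: place WQ@(1,2)
Op 4: remove (0,0)
Op 5: place BK@(0,4)
Op 6: place BR@(0,1)
Op 7: place BK@(0,0)
Per-piece attacks for W:
  WQ@(1,2): attacks (1,3) (1,4) (1,1) (1,0) (2,2) (3,2) (4,2) (0,2) (2,3) (3,4) (2,1) (3,0) (0,3) (0,1) [ray(-1,-1) blocked at (0,1)]
  WQ@(3,1): attacks (3,2) (3,3) (3,4) (3,0) (4,1) (2,1) (1,1) (0,1) (4,2) (4,0) (2,2) (1,3) (0,4) (2,0) [ray(-1,0) blocked at (0,1); ray(-1,1) blocked at (0,4)]
Union (19 distinct): (0,1) (0,2) (0,3) (0,4) (1,0) (1,1) (1,3) (1,4) (2,0) (2,1) (2,2) (2,3) (3,0) (3,2) (3,3) (3,4) (4,0) (4,1) (4,2)

Answer: 19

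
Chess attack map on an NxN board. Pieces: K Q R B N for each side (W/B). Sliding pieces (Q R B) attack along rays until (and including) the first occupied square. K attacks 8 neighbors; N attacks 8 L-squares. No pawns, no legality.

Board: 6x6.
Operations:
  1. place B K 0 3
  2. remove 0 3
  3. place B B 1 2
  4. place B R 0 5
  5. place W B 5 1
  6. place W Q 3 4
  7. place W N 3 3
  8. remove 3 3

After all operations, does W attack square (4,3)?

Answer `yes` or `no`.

Answer: yes

Derivation:
Op 1: place BK@(0,3)
Op 2: remove (0,3)
Op 3: place BB@(1,2)
Op 4: place BR@(0,5)
Op 5: place WB@(5,1)
Op 6: place WQ@(3,4)
Op 7: place WN@(3,3)
Op 8: remove (3,3)
Per-piece attacks for W:
  WQ@(3,4): attacks (3,5) (3,3) (3,2) (3,1) (3,0) (4,4) (5,4) (2,4) (1,4) (0,4) (4,5) (4,3) (5,2) (2,5) (2,3) (1,2) [ray(-1,-1) blocked at (1,2)]
  WB@(5,1): attacks (4,2) (3,3) (2,4) (1,5) (4,0)
W attacks (4,3): yes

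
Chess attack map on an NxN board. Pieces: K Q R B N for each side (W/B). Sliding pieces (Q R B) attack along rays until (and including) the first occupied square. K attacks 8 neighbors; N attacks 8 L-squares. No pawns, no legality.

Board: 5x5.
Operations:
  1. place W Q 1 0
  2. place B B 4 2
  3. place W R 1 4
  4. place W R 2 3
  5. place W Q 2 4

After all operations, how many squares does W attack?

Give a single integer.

Op 1: place WQ@(1,0)
Op 2: place BB@(4,2)
Op 3: place WR@(1,4)
Op 4: place WR@(2,3)
Op 5: place WQ@(2,4)
Per-piece attacks for W:
  WQ@(1,0): attacks (1,1) (1,2) (1,3) (1,4) (2,0) (3,0) (4,0) (0,0) (2,1) (3,2) (4,3) (0,1) [ray(0,1) blocked at (1,4)]
  WR@(1,4): attacks (1,3) (1,2) (1,1) (1,0) (2,4) (0,4) [ray(0,-1) blocked at (1,0); ray(1,0) blocked at (2,4)]
  WR@(2,3): attacks (2,4) (2,2) (2,1) (2,0) (3,3) (4,3) (1,3) (0,3) [ray(0,1) blocked at (2,4)]
  WQ@(2,4): attacks (2,3) (3,4) (4,4) (1,4) (3,3) (4,2) (1,3) (0,2) [ray(0,-1) blocked at (2,3); ray(-1,0) blocked at (1,4); ray(1,-1) blocked at (4,2)]
Union (23 distinct): (0,0) (0,1) (0,2) (0,3) (0,4) (1,0) (1,1) (1,2) (1,3) (1,4) (2,0) (2,1) (2,2) (2,3) (2,4) (3,0) (3,2) (3,3) (3,4) (4,0) (4,2) (4,3) (4,4)

Answer: 23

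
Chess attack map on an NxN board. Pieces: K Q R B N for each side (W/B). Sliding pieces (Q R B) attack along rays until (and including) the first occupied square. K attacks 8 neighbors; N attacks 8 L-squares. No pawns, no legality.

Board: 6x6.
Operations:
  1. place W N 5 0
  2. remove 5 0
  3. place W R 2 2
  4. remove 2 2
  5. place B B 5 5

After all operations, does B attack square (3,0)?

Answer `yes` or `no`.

Op 1: place WN@(5,0)
Op 2: remove (5,0)
Op 3: place WR@(2,2)
Op 4: remove (2,2)
Op 5: place BB@(5,5)
Per-piece attacks for B:
  BB@(5,5): attacks (4,4) (3,3) (2,2) (1,1) (0,0)
B attacks (3,0): no

Answer: no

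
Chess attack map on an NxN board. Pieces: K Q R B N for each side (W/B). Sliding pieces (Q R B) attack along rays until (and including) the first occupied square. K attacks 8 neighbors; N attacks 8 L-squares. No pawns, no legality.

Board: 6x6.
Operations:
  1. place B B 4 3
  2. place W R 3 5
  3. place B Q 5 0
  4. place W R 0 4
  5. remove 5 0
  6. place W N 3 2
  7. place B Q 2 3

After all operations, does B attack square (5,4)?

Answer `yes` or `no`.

Answer: yes

Derivation:
Op 1: place BB@(4,3)
Op 2: place WR@(3,5)
Op 3: place BQ@(5,0)
Op 4: place WR@(0,4)
Op 5: remove (5,0)
Op 6: place WN@(3,2)
Op 7: place BQ@(2,3)
Per-piece attacks for B:
  BQ@(2,3): attacks (2,4) (2,5) (2,2) (2,1) (2,0) (3,3) (4,3) (1,3) (0,3) (3,4) (4,5) (3,2) (1,4) (0,5) (1,2) (0,1) [ray(1,0) blocked at (4,3); ray(1,-1) blocked at (3,2)]
  BB@(4,3): attacks (5,4) (5,2) (3,4) (2,5) (3,2) [ray(-1,-1) blocked at (3,2)]
B attacks (5,4): yes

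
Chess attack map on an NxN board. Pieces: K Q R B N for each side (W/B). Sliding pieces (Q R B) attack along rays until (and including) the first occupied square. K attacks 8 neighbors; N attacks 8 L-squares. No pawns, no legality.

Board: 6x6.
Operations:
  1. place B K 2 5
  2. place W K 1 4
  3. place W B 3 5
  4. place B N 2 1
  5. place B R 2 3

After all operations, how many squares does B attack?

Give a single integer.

Answer: 17

Derivation:
Op 1: place BK@(2,5)
Op 2: place WK@(1,4)
Op 3: place WB@(3,5)
Op 4: place BN@(2,1)
Op 5: place BR@(2,3)
Per-piece attacks for B:
  BN@(2,1): attacks (3,3) (4,2) (1,3) (0,2) (4,0) (0,0)
  BR@(2,3): attacks (2,4) (2,5) (2,2) (2,1) (3,3) (4,3) (5,3) (1,3) (0,3) [ray(0,1) blocked at (2,5); ray(0,-1) blocked at (2,1)]
  BK@(2,5): attacks (2,4) (3,5) (1,5) (3,4) (1,4)
Union (17 distinct): (0,0) (0,2) (0,3) (1,3) (1,4) (1,5) (2,1) (2,2) (2,4) (2,5) (3,3) (3,4) (3,5) (4,0) (4,2) (4,3) (5,3)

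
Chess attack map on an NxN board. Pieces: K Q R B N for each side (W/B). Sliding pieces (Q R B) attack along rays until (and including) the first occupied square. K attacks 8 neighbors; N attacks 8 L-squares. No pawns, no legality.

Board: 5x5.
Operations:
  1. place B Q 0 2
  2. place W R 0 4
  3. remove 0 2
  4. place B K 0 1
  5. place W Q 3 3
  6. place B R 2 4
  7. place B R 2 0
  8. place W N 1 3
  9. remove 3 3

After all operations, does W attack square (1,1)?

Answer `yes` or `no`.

Answer: no

Derivation:
Op 1: place BQ@(0,2)
Op 2: place WR@(0,4)
Op 3: remove (0,2)
Op 4: place BK@(0,1)
Op 5: place WQ@(3,3)
Op 6: place BR@(2,4)
Op 7: place BR@(2,0)
Op 8: place WN@(1,3)
Op 9: remove (3,3)
Per-piece attacks for W:
  WR@(0,4): attacks (0,3) (0,2) (0,1) (1,4) (2,4) [ray(0,-1) blocked at (0,1); ray(1,0) blocked at (2,4)]
  WN@(1,3): attacks (3,4) (2,1) (3,2) (0,1)
W attacks (1,1): no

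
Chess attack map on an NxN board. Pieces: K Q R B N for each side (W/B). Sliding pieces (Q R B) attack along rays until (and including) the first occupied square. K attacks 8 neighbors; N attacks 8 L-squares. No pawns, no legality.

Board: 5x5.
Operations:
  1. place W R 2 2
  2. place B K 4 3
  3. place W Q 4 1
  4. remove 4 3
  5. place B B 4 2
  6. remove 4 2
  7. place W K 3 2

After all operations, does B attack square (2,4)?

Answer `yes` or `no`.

Op 1: place WR@(2,2)
Op 2: place BK@(4,3)
Op 3: place WQ@(4,1)
Op 4: remove (4,3)
Op 5: place BB@(4,2)
Op 6: remove (4,2)
Op 7: place WK@(3,2)
Per-piece attacks for B:
B attacks (2,4): no

Answer: no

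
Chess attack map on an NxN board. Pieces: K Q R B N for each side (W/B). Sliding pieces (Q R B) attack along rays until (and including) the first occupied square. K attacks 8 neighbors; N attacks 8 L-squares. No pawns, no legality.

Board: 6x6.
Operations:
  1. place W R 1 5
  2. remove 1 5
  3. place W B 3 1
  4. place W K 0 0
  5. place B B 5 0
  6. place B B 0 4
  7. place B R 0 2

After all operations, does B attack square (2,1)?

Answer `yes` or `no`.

Op 1: place WR@(1,5)
Op 2: remove (1,5)
Op 3: place WB@(3,1)
Op 4: place WK@(0,0)
Op 5: place BB@(5,0)
Op 6: place BB@(0,4)
Op 7: place BR@(0,2)
Per-piece attacks for B:
  BR@(0,2): attacks (0,3) (0,4) (0,1) (0,0) (1,2) (2,2) (3,2) (4,2) (5,2) [ray(0,1) blocked at (0,4); ray(0,-1) blocked at (0,0)]
  BB@(0,4): attacks (1,5) (1,3) (2,2) (3,1) [ray(1,-1) blocked at (3,1)]
  BB@(5,0): attacks (4,1) (3,2) (2,3) (1,4) (0,5)
B attacks (2,1): no

Answer: no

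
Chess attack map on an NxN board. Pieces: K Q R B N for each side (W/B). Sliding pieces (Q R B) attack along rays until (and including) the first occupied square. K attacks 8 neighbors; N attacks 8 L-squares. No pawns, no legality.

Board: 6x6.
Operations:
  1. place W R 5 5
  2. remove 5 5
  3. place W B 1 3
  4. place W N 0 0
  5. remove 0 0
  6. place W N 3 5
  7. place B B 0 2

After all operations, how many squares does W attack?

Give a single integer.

Op 1: place WR@(5,5)
Op 2: remove (5,5)
Op 3: place WB@(1,3)
Op 4: place WN@(0,0)
Op 5: remove (0,0)
Op 6: place WN@(3,5)
Op 7: place BB@(0,2)
Per-piece attacks for W:
  WB@(1,3): attacks (2,4) (3,5) (2,2) (3,1) (4,0) (0,4) (0,2) [ray(1,1) blocked at (3,5); ray(-1,-1) blocked at (0,2)]
  WN@(3,5): attacks (4,3) (5,4) (2,3) (1,4)
Union (11 distinct): (0,2) (0,4) (1,4) (2,2) (2,3) (2,4) (3,1) (3,5) (4,0) (4,3) (5,4)

Answer: 11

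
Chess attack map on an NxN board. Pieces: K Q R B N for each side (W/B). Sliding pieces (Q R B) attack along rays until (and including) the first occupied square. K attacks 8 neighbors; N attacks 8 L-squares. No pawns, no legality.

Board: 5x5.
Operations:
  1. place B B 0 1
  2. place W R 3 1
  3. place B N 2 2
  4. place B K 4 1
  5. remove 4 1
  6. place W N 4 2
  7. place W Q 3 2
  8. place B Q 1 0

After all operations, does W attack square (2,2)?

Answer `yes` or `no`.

Answer: yes

Derivation:
Op 1: place BB@(0,1)
Op 2: place WR@(3,1)
Op 3: place BN@(2,2)
Op 4: place BK@(4,1)
Op 5: remove (4,1)
Op 6: place WN@(4,2)
Op 7: place WQ@(3,2)
Op 8: place BQ@(1,0)
Per-piece attacks for W:
  WR@(3,1): attacks (3,2) (3,0) (4,1) (2,1) (1,1) (0,1) [ray(0,1) blocked at (3,2); ray(-1,0) blocked at (0,1)]
  WQ@(3,2): attacks (3,3) (3,4) (3,1) (4,2) (2,2) (4,3) (4,1) (2,3) (1,4) (2,1) (1,0) [ray(0,-1) blocked at (3,1); ray(1,0) blocked at (4,2); ray(-1,0) blocked at (2,2); ray(-1,-1) blocked at (1,0)]
  WN@(4,2): attacks (3,4) (2,3) (3,0) (2,1)
W attacks (2,2): yes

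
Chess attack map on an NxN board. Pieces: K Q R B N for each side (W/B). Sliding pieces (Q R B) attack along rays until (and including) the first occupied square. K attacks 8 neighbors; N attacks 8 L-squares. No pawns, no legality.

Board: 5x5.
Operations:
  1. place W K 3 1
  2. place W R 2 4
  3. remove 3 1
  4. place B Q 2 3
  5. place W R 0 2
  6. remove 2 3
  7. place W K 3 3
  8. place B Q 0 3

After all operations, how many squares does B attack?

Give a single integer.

Op 1: place WK@(3,1)
Op 2: place WR@(2,4)
Op 3: remove (3,1)
Op 4: place BQ@(2,3)
Op 5: place WR@(0,2)
Op 6: remove (2,3)
Op 7: place WK@(3,3)
Op 8: place BQ@(0,3)
Per-piece attacks for B:
  BQ@(0,3): attacks (0,4) (0,2) (1,3) (2,3) (3,3) (1,4) (1,2) (2,1) (3,0) [ray(0,-1) blocked at (0,2); ray(1,0) blocked at (3,3)]
Union (9 distinct): (0,2) (0,4) (1,2) (1,3) (1,4) (2,1) (2,3) (3,0) (3,3)

Answer: 9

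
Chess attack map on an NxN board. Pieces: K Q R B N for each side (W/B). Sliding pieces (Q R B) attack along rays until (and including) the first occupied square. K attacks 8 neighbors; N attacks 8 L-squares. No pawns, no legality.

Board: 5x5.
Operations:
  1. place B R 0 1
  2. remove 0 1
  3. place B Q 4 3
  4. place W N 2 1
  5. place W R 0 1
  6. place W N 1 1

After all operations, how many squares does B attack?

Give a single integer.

Op 1: place BR@(0,1)
Op 2: remove (0,1)
Op 3: place BQ@(4,3)
Op 4: place WN@(2,1)
Op 5: place WR@(0,1)
Op 6: place WN@(1,1)
Per-piece attacks for B:
  BQ@(4,3): attacks (4,4) (4,2) (4,1) (4,0) (3,3) (2,3) (1,3) (0,3) (3,4) (3,2) (2,1) [ray(-1,-1) blocked at (2,1)]
Union (11 distinct): (0,3) (1,3) (2,1) (2,3) (3,2) (3,3) (3,4) (4,0) (4,1) (4,2) (4,4)

Answer: 11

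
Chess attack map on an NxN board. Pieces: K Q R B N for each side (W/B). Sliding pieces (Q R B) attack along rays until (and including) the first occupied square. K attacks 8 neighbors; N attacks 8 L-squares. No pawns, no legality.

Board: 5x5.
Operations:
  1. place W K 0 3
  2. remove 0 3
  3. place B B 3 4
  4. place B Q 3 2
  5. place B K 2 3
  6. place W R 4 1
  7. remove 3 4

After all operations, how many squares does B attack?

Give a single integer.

Op 1: place WK@(0,3)
Op 2: remove (0,3)
Op 3: place BB@(3,4)
Op 4: place BQ@(3,2)
Op 5: place BK@(2,3)
Op 6: place WR@(4,1)
Op 7: remove (3,4)
Per-piece attacks for B:
  BK@(2,3): attacks (2,4) (2,2) (3,3) (1,3) (3,4) (3,2) (1,4) (1,2)
  BQ@(3,2): attacks (3,3) (3,4) (3,1) (3,0) (4,2) (2,2) (1,2) (0,2) (4,3) (4,1) (2,3) (2,1) (1,0) [ray(1,-1) blocked at (4,1); ray(-1,1) blocked at (2,3)]
Union (17 distinct): (0,2) (1,0) (1,2) (1,3) (1,4) (2,1) (2,2) (2,3) (2,4) (3,0) (3,1) (3,2) (3,3) (3,4) (4,1) (4,2) (4,3)

Answer: 17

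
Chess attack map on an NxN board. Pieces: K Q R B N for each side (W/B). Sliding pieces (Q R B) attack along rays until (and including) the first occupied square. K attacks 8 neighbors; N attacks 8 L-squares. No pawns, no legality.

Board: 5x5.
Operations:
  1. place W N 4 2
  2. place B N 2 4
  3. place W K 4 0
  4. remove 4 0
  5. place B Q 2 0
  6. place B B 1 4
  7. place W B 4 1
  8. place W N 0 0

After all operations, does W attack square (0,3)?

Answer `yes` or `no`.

Op 1: place WN@(4,2)
Op 2: place BN@(2,4)
Op 3: place WK@(4,0)
Op 4: remove (4,0)
Op 5: place BQ@(2,0)
Op 6: place BB@(1,4)
Op 7: place WB@(4,1)
Op 8: place WN@(0,0)
Per-piece attacks for W:
  WN@(0,0): attacks (1,2) (2,1)
  WB@(4,1): attacks (3,2) (2,3) (1,4) (3,0) [ray(-1,1) blocked at (1,4)]
  WN@(4,2): attacks (3,4) (2,3) (3,0) (2,1)
W attacks (0,3): no

Answer: no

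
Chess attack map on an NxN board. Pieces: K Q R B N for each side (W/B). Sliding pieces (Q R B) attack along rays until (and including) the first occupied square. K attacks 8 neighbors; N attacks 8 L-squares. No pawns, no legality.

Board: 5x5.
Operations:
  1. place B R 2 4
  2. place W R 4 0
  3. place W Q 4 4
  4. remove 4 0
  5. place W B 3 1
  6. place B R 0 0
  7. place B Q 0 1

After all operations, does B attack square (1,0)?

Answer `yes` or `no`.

Answer: yes

Derivation:
Op 1: place BR@(2,4)
Op 2: place WR@(4,0)
Op 3: place WQ@(4,4)
Op 4: remove (4,0)
Op 5: place WB@(3,1)
Op 6: place BR@(0,0)
Op 7: place BQ@(0,1)
Per-piece attacks for B:
  BR@(0,0): attacks (0,1) (1,0) (2,0) (3,0) (4,0) [ray(0,1) blocked at (0,1)]
  BQ@(0,1): attacks (0,2) (0,3) (0,4) (0,0) (1,1) (2,1) (3,1) (1,2) (2,3) (3,4) (1,0) [ray(0,-1) blocked at (0,0); ray(1,0) blocked at (3,1)]
  BR@(2,4): attacks (2,3) (2,2) (2,1) (2,0) (3,4) (4,4) (1,4) (0,4) [ray(1,0) blocked at (4,4)]
B attacks (1,0): yes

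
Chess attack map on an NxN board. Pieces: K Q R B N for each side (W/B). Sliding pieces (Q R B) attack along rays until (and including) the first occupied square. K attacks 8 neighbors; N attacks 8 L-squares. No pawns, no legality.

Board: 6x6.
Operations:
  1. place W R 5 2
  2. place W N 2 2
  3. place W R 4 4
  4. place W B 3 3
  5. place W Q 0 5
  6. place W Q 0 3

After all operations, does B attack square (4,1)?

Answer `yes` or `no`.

Op 1: place WR@(5,2)
Op 2: place WN@(2,2)
Op 3: place WR@(4,4)
Op 4: place WB@(3,3)
Op 5: place WQ@(0,5)
Op 6: place WQ@(0,3)
Per-piece attacks for B:
B attacks (4,1): no

Answer: no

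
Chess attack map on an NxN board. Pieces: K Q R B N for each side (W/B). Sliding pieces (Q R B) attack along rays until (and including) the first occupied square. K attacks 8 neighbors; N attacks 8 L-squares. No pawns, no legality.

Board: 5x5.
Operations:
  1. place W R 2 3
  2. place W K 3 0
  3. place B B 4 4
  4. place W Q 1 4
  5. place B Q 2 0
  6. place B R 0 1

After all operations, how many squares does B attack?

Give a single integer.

Op 1: place WR@(2,3)
Op 2: place WK@(3,0)
Op 3: place BB@(4,4)
Op 4: place WQ@(1,4)
Op 5: place BQ@(2,0)
Op 6: place BR@(0,1)
Per-piece attacks for B:
  BR@(0,1): attacks (0,2) (0,3) (0,4) (0,0) (1,1) (2,1) (3,1) (4,1)
  BQ@(2,0): attacks (2,1) (2,2) (2,3) (3,0) (1,0) (0,0) (3,1) (4,2) (1,1) (0,2) [ray(0,1) blocked at (2,3); ray(1,0) blocked at (3,0)]
  BB@(4,4): attacks (3,3) (2,2) (1,1) (0,0)
Union (14 distinct): (0,0) (0,2) (0,3) (0,4) (1,0) (1,1) (2,1) (2,2) (2,3) (3,0) (3,1) (3,3) (4,1) (4,2)

Answer: 14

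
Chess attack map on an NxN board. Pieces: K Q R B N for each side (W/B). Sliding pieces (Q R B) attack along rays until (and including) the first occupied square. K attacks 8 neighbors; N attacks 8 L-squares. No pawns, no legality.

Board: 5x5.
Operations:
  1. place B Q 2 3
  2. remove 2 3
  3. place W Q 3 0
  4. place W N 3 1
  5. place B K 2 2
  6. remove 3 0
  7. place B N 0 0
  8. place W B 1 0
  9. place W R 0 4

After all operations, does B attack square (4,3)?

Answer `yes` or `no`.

Answer: no

Derivation:
Op 1: place BQ@(2,3)
Op 2: remove (2,3)
Op 3: place WQ@(3,0)
Op 4: place WN@(3,1)
Op 5: place BK@(2,2)
Op 6: remove (3,0)
Op 7: place BN@(0,0)
Op 8: place WB@(1,0)
Op 9: place WR@(0,4)
Per-piece attacks for B:
  BN@(0,0): attacks (1,2) (2,1)
  BK@(2,2): attacks (2,3) (2,1) (3,2) (1,2) (3,3) (3,1) (1,3) (1,1)
B attacks (4,3): no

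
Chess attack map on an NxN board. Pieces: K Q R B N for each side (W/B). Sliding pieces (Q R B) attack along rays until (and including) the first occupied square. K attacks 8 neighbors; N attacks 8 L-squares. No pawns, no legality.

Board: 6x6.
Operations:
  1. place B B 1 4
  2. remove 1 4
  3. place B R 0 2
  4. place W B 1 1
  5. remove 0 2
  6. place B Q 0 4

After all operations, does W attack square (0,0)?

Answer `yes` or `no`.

Op 1: place BB@(1,4)
Op 2: remove (1,4)
Op 3: place BR@(0,2)
Op 4: place WB@(1,1)
Op 5: remove (0,2)
Op 6: place BQ@(0,4)
Per-piece attacks for W:
  WB@(1,1): attacks (2,2) (3,3) (4,4) (5,5) (2,0) (0,2) (0,0)
W attacks (0,0): yes

Answer: yes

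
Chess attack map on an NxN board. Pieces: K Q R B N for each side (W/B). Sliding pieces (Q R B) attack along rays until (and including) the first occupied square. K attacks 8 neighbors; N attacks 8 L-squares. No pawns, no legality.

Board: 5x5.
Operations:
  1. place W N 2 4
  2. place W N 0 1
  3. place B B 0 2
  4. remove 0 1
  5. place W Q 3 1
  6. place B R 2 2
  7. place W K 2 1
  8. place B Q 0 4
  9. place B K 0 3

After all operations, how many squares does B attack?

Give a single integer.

Op 1: place WN@(2,4)
Op 2: place WN@(0,1)
Op 3: place BB@(0,2)
Op 4: remove (0,1)
Op 5: place WQ@(3,1)
Op 6: place BR@(2,2)
Op 7: place WK@(2,1)
Op 8: place BQ@(0,4)
Op 9: place BK@(0,3)
Per-piece attacks for B:
  BB@(0,2): attacks (1,3) (2,4) (1,1) (2,0) [ray(1,1) blocked at (2,4)]
  BK@(0,3): attacks (0,4) (0,2) (1,3) (1,4) (1,2)
  BQ@(0,4): attacks (0,3) (1,4) (2,4) (1,3) (2,2) [ray(0,-1) blocked at (0,3); ray(1,0) blocked at (2,4); ray(1,-1) blocked at (2,2)]
  BR@(2,2): attacks (2,3) (2,4) (2,1) (3,2) (4,2) (1,2) (0,2) [ray(0,1) blocked at (2,4); ray(0,-1) blocked at (2,1); ray(-1,0) blocked at (0,2)]
Union (14 distinct): (0,2) (0,3) (0,4) (1,1) (1,2) (1,3) (1,4) (2,0) (2,1) (2,2) (2,3) (2,4) (3,2) (4,2)

Answer: 14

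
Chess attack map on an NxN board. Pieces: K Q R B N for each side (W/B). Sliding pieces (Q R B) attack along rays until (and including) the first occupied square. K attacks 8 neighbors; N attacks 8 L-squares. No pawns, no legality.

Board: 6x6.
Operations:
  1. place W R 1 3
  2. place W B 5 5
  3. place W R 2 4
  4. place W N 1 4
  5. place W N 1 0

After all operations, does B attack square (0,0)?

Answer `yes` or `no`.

Op 1: place WR@(1,3)
Op 2: place WB@(5,5)
Op 3: place WR@(2,4)
Op 4: place WN@(1,4)
Op 5: place WN@(1,0)
Per-piece attacks for B:
B attacks (0,0): no

Answer: no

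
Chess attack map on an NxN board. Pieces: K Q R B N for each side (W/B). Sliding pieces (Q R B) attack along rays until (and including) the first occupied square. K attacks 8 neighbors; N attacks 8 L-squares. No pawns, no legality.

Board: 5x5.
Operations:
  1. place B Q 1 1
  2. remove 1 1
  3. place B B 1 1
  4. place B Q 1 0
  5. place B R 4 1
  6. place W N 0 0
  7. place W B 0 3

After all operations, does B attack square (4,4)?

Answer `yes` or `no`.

Answer: yes

Derivation:
Op 1: place BQ@(1,1)
Op 2: remove (1,1)
Op 3: place BB@(1,1)
Op 4: place BQ@(1,0)
Op 5: place BR@(4,1)
Op 6: place WN@(0,0)
Op 7: place WB@(0,3)
Per-piece attacks for B:
  BQ@(1,0): attacks (1,1) (2,0) (3,0) (4,0) (0,0) (2,1) (3,2) (4,3) (0,1) [ray(0,1) blocked at (1,1); ray(-1,0) blocked at (0,0)]
  BB@(1,1): attacks (2,2) (3,3) (4,4) (2,0) (0,2) (0,0) [ray(-1,-1) blocked at (0,0)]
  BR@(4,1): attacks (4,2) (4,3) (4,4) (4,0) (3,1) (2,1) (1,1) [ray(-1,0) blocked at (1,1)]
B attacks (4,4): yes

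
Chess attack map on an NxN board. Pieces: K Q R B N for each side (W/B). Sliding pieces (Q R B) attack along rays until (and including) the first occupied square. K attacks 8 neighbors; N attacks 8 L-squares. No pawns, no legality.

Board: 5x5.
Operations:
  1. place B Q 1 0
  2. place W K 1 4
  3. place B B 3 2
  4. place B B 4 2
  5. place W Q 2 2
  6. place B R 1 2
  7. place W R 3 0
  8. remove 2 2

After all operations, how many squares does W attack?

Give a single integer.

Answer: 10

Derivation:
Op 1: place BQ@(1,0)
Op 2: place WK@(1,4)
Op 3: place BB@(3,2)
Op 4: place BB@(4,2)
Op 5: place WQ@(2,2)
Op 6: place BR@(1,2)
Op 7: place WR@(3,0)
Op 8: remove (2,2)
Per-piece attacks for W:
  WK@(1,4): attacks (1,3) (2,4) (0,4) (2,3) (0,3)
  WR@(3,0): attacks (3,1) (3,2) (4,0) (2,0) (1,0) [ray(0,1) blocked at (3,2); ray(-1,0) blocked at (1,0)]
Union (10 distinct): (0,3) (0,4) (1,0) (1,3) (2,0) (2,3) (2,4) (3,1) (3,2) (4,0)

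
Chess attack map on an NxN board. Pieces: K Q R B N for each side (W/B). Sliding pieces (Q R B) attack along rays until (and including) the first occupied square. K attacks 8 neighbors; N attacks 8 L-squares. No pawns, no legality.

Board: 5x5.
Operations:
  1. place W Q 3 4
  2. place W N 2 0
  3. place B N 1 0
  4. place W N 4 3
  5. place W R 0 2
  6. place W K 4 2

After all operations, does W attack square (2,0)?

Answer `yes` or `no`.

Answer: no

Derivation:
Op 1: place WQ@(3,4)
Op 2: place WN@(2,0)
Op 3: place BN@(1,0)
Op 4: place WN@(4,3)
Op 5: place WR@(0,2)
Op 6: place WK@(4,2)
Per-piece attacks for W:
  WR@(0,2): attacks (0,3) (0,4) (0,1) (0,0) (1,2) (2,2) (3,2) (4,2) [ray(1,0) blocked at (4,2)]
  WN@(2,0): attacks (3,2) (4,1) (1,2) (0,1)
  WQ@(3,4): attacks (3,3) (3,2) (3,1) (3,0) (4,4) (2,4) (1,4) (0,4) (4,3) (2,3) (1,2) (0,1) [ray(1,-1) blocked at (4,3)]
  WK@(4,2): attacks (4,3) (4,1) (3,2) (3,3) (3,1)
  WN@(4,3): attacks (2,4) (3,1) (2,2)
W attacks (2,0): no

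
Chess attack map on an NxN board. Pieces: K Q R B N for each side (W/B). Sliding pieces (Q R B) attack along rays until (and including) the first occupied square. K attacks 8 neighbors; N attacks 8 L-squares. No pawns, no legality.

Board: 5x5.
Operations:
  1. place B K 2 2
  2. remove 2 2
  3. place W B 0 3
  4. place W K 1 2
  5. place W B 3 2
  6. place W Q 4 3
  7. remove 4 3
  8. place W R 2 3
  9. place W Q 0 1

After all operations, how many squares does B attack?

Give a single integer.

Op 1: place BK@(2,2)
Op 2: remove (2,2)
Op 3: place WB@(0,3)
Op 4: place WK@(1,2)
Op 5: place WB@(3,2)
Op 6: place WQ@(4,3)
Op 7: remove (4,3)
Op 8: place WR@(2,3)
Op 9: place WQ@(0,1)
Per-piece attacks for B:
Union (0 distinct): (none)

Answer: 0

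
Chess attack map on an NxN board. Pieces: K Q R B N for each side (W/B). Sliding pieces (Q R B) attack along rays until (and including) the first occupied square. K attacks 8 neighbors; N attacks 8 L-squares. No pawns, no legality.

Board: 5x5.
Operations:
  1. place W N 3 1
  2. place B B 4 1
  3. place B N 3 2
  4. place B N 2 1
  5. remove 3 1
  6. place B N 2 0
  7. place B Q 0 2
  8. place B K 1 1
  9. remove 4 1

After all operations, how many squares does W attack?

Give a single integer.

Answer: 0

Derivation:
Op 1: place WN@(3,1)
Op 2: place BB@(4,1)
Op 3: place BN@(3,2)
Op 4: place BN@(2,1)
Op 5: remove (3,1)
Op 6: place BN@(2,0)
Op 7: place BQ@(0,2)
Op 8: place BK@(1,1)
Op 9: remove (4,1)
Per-piece attacks for W:
Union (0 distinct): (none)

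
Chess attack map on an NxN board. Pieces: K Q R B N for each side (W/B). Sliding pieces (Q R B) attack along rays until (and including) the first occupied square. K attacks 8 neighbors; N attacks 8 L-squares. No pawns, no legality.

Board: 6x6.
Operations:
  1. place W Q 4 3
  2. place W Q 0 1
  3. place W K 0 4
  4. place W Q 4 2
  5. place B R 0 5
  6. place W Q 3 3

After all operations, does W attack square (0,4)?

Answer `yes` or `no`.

Answer: yes

Derivation:
Op 1: place WQ@(4,3)
Op 2: place WQ@(0,1)
Op 3: place WK@(0,4)
Op 4: place WQ@(4,2)
Op 5: place BR@(0,5)
Op 6: place WQ@(3,3)
Per-piece attacks for W:
  WQ@(0,1): attacks (0,2) (0,3) (0,4) (0,0) (1,1) (2,1) (3,1) (4,1) (5,1) (1,2) (2,3) (3,4) (4,5) (1,0) [ray(0,1) blocked at (0,4)]
  WK@(0,4): attacks (0,5) (0,3) (1,4) (1,5) (1,3)
  WQ@(3,3): attacks (3,4) (3,5) (3,2) (3,1) (3,0) (4,3) (2,3) (1,3) (0,3) (4,4) (5,5) (4,2) (2,4) (1,5) (2,2) (1,1) (0,0) [ray(1,0) blocked at (4,3); ray(1,-1) blocked at (4,2)]
  WQ@(4,2): attacks (4,3) (4,1) (4,0) (5,2) (3,2) (2,2) (1,2) (0,2) (5,3) (5,1) (3,3) (3,1) (2,0) [ray(0,1) blocked at (4,3); ray(-1,1) blocked at (3,3)]
  WQ@(4,3): attacks (4,4) (4,5) (4,2) (5,3) (3,3) (5,4) (5,2) (3,4) (2,5) (3,2) (2,1) (1,0) [ray(0,-1) blocked at (4,2); ray(-1,0) blocked at (3,3)]
W attacks (0,4): yes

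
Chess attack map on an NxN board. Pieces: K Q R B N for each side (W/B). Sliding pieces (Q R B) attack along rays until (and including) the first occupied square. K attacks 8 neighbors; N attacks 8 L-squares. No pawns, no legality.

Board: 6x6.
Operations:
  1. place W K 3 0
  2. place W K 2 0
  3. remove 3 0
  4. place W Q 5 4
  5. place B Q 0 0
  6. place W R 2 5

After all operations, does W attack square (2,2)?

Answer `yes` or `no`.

Op 1: place WK@(3,0)
Op 2: place WK@(2,0)
Op 3: remove (3,0)
Op 4: place WQ@(5,4)
Op 5: place BQ@(0,0)
Op 6: place WR@(2,5)
Per-piece attacks for W:
  WK@(2,0): attacks (2,1) (3,0) (1,0) (3,1) (1,1)
  WR@(2,5): attacks (2,4) (2,3) (2,2) (2,1) (2,0) (3,5) (4,5) (5,5) (1,5) (0,5) [ray(0,-1) blocked at (2,0)]
  WQ@(5,4): attacks (5,5) (5,3) (5,2) (5,1) (5,0) (4,4) (3,4) (2,4) (1,4) (0,4) (4,5) (4,3) (3,2) (2,1) (1,0)
W attacks (2,2): yes

Answer: yes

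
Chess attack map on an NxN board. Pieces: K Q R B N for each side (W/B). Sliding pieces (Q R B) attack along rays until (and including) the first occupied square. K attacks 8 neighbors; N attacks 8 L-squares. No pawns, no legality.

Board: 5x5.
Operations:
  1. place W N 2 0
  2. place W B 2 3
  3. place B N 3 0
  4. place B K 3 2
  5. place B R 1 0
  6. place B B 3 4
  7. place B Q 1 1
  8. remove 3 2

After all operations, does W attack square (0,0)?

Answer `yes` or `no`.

Answer: no

Derivation:
Op 1: place WN@(2,0)
Op 2: place WB@(2,3)
Op 3: place BN@(3,0)
Op 4: place BK@(3,2)
Op 5: place BR@(1,0)
Op 6: place BB@(3,4)
Op 7: place BQ@(1,1)
Op 8: remove (3,2)
Per-piece attacks for W:
  WN@(2,0): attacks (3,2) (4,1) (1,2) (0,1)
  WB@(2,3): attacks (3,4) (3,2) (4,1) (1,4) (1,2) (0,1) [ray(1,1) blocked at (3,4)]
W attacks (0,0): no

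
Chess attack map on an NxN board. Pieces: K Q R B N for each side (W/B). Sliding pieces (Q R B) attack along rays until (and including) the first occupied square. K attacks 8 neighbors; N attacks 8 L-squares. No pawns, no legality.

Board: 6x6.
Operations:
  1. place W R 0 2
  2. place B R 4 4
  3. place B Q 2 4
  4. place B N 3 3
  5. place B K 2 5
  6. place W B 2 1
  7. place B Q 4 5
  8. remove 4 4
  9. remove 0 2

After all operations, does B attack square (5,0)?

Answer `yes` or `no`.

Op 1: place WR@(0,2)
Op 2: place BR@(4,4)
Op 3: place BQ@(2,4)
Op 4: place BN@(3,3)
Op 5: place BK@(2,5)
Op 6: place WB@(2,1)
Op 7: place BQ@(4,5)
Op 8: remove (4,4)
Op 9: remove (0,2)
Per-piece attacks for B:
  BQ@(2,4): attacks (2,5) (2,3) (2,2) (2,1) (3,4) (4,4) (5,4) (1,4) (0,4) (3,5) (3,3) (1,5) (1,3) (0,2) [ray(0,1) blocked at (2,5); ray(0,-1) blocked at (2,1); ray(1,-1) blocked at (3,3)]
  BK@(2,5): attacks (2,4) (3,5) (1,5) (3,4) (1,4)
  BN@(3,3): attacks (4,5) (5,4) (2,5) (1,4) (4,1) (5,2) (2,1) (1,2)
  BQ@(4,5): attacks (4,4) (4,3) (4,2) (4,1) (4,0) (5,5) (3,5) (2,5) (5,4) (3,4) (2,3) (1,2) (0,1) [ray(-1,0) blocked at (2,5)]
B attacks (5,0): no

Answer: no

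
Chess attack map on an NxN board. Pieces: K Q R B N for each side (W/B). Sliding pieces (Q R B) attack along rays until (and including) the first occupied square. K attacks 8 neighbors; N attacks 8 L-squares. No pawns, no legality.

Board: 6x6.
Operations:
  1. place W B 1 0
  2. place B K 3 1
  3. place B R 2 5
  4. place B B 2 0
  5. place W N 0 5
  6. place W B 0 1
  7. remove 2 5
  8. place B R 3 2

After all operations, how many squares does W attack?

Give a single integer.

Answer: 10

Derivation:
Op 1: place WB@(1,0)
Op 2: place BK@(3,1)
Op 3: place BR@(2,5)
Op 4: place BB@(2,0)
Op 5: place WN@(0,5)
Op 6: place WB@(0,1)
Op 7: remove (2,5)
Op 8: place BR@(3,2)
Per-piece attacks for W:
  WB@(0,1): attacks (1,2) (2,3) (3,4) (4,5) (1,0) [ray(1,-1) blocked at (1,0)]
  WN@(0,5): attacks (1,3) (2,4)
  WB@(1,0): attacks (2,1) (3,2) (0,1) [ray(1,1) blocked at (3,2); ray(-1,1) blocked at (0,1)]
Union (10 distinct): (0,1) (1,0) (1,2) (1,3) (2,1) (2,3) (2,4) (3,2) (3,4) (4,5)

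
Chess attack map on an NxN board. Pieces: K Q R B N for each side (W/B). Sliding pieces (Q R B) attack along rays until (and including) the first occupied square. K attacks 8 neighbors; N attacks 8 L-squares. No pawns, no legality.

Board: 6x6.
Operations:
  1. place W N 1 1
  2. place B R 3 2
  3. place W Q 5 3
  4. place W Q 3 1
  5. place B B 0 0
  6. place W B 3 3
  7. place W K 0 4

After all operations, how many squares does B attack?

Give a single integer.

Op 1: place WN@(1,1)
Op 2: place BR@(3,2)
Op 3: place WQ@(5,3)
Op 4: place WQ@(3,1)
Op 5: place BB@(0,0)
Op 6: place WB@(3,3)
Op 7: place WK@(0,4)
Per-piece attacks for B:
  BB@(0,0): attacks (1,1) [ray(1,1) blocked at (1,1)]
  BR@(3,2): attacks (3,3) (3,1) (4,2) (5,2) (2,2) (1,2) (0,2) [ray(0,1) blocked at (3,3); ray(0,-1) blocked at (3,1)]
Union (8 distinct): (0,2) (1,1) (1,2) (2,2) (3,1) (3,3) (4,2) (5,2)

Answer: 8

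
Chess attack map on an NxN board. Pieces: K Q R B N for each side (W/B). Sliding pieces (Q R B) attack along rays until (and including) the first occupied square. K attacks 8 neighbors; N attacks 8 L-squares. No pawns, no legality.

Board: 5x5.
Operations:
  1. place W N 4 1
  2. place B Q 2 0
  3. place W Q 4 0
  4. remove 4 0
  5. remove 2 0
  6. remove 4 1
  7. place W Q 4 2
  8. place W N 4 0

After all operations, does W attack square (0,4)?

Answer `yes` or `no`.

Answer: no

Derivation:
Op 1: place WN@(4,1)
Op 2: place BQ@(2,0)
Op 3: place WQ@(4,0)
Op 4: remove (4,0)
Op 5: remove (2,0)
Op 6: remove (4,1)
Op 7: place WQ@(4,2)
Op 8: place WN@(4,0)
Per-piece attacks for W:
  WN@(4,0): attacks (3,2) (2,1)
  WQ@(4,2): attacks (4,3) (4,4) (4,1) (4,0) (3,2) (2,2) (1,2) (0,2) (3,3) (2,4) (3,1) (2,0) [ray(0,-1) blocked at (4,0)]
W attacks (0,4): no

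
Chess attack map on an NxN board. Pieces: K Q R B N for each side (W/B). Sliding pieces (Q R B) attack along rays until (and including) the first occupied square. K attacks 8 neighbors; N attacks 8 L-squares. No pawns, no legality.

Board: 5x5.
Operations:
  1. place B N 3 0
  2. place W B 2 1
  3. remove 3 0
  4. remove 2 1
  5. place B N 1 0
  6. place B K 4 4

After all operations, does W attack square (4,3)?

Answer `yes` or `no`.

Op 1: place BN@(3,0)
Op 2: place WB@(2,1)
Op 3: remove (3,0)
Op 4: remove (2,1)
Op 5: place BN@(1,0)
Op 6: place BK@(4,4)
Per-piece attacks for W:
W attacks (4,3): no

Answer: no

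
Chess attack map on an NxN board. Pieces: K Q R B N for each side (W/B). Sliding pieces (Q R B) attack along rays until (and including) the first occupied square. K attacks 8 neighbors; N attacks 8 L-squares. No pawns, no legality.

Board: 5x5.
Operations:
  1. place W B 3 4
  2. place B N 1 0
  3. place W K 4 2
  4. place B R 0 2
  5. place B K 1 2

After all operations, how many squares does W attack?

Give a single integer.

Op 1: place WB@(3,4)
Op 2: place BN@(1,0)
Op 3: place WK@(4,2)
Op 4: place BR@(0,2)
Op 5: place BK@(1,2)
Per-piece attacks for W:
  WB@(3,4): attacks (4,3) (2,3) (1,2) [ray(-1,-1) blocked at (1,2)]
  WK@(4,2): attacks (4,3) (4,1) (3,2) (3,3) (3,1)
Union (7 distinct): (1,2) (2,3) (3,1) (3,2) (3,3) (4,1) (4,3)

Answer: 7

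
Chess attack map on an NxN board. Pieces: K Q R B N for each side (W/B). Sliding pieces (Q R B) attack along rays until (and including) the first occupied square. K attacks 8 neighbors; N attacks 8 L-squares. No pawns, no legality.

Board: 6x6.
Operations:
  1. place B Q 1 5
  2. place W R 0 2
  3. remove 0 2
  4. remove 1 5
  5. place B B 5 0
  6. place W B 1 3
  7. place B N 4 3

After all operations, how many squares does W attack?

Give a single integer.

Answer: 7

Derivation:
Op 1: place BQ@(1,5)
Op 2: place WR@(0,2)
Op 3: remove (0,2)
Op 4: remove (1,5)
Op 5: place BB@(5,0)
Op 6: place WB@(1,3)
Op 7: place BN@(4,3)
Per-piece attacks for W:
  WB@(1,3): attacks (2,4) (3,5) (2,2) (3,1) (4,0) (0,4) (0,2)
Union (7 distinct): (0,2) (0,4) (2,2) (2,4) (3,1) (3,5) (4,0)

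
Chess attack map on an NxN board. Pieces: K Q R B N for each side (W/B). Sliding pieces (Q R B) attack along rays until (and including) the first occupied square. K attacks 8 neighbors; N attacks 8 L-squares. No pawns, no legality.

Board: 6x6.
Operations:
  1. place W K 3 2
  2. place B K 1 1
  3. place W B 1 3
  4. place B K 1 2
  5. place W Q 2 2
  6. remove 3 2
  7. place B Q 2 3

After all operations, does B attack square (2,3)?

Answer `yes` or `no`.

Op 1: place WK@(3,2)
Op 2: place BK@(1,1)
Op 3: place WB@(1,3)
Op 4: place BK@(1,2)
Op 5: place WQ@(2,2)
Op 6: remove (3,2)
Op 7: place BQ@(2,3)
Per-piece attacks for B:
  BK@(1,1): attacks (1,2) (1,0) (2,1) (0,1) (2,2) (2,0) (0,2) (0,0)
  BK@(1,2): attacks (1,3) (1,1) (2,2) (0,2) (2,3) (2,1) (0,3) (0,1)
  BQ@(2,3): attacks (2,4) (2,5) (2,2) (3,3) (4,3) (5,3) (1,3) (3,4) (4,5) (3,2) (4,1) (5,0) (1,4) (0,5) (1,2) [ray(0,-1) blocked at (2,2); ray(-1,0) blocked at (1,3); ray(-1,-1) blocked at (1,2)]
B attacks (2,3): yes

Answer: yes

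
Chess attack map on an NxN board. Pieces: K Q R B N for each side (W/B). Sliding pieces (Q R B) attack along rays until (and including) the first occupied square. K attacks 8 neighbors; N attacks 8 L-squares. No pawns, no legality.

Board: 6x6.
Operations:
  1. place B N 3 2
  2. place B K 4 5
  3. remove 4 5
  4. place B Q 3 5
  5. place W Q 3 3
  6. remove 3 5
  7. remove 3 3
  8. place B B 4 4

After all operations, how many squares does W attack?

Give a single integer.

Answer: 0

Derivation:
Op 1: place BN@(3,2)
Op 2: place BK@(4,5)
Op 3: remove (4,5)
Op 4: place BQ@(3,5)
Op 5: place WQ@(3,3)
Op 6: remove (3,5)
Op 7: remove (3,3)
Op 8: place BB@(4,4)
Per-piece attacks for W:
Union (0 distinct): (none)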